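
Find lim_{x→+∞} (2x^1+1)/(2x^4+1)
This is an ∞/∞ indeterminate form as x → +∞.
Divide numerator and denominator by x^4 and let the lower-order terms vanish; the numerator's degree 1 is below the denominator's degree 4, so the quotient → 0.
Limit = 0.

Final answer: 0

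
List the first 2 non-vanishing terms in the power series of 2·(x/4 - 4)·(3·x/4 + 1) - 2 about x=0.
-11·x/2 - 10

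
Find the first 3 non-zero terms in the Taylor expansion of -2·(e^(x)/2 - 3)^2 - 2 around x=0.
2·x^2 + 5·x - 29/2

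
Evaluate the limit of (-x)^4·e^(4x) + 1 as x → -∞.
The product is a 0·∞ indeterminate form at x → -∞.
Rewrite the product as (-x)^4 / e^(-4x) (an ∞/∞ form) and apply L'Hôpital, or use the standard hierarchy e^(4|x|) ≫ |(-x)^4| as x → -∞.
The indeterminate product → 0, so the limit = 1.

Final answer: 1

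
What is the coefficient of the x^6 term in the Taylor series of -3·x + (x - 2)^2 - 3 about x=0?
Expand to order 6: -3·x + (x - 2)^2 - 3 = x^2 - 7·x + 1 + O(x^7).
The coefficient of x^6 is 0.

Final answer: 0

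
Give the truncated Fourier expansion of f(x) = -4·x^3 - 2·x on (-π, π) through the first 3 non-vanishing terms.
(44 - 8·π^2)·sin(x) + (-4 + 4·π^2)·sin(2·x) + (4/9 - 8·π^2/3)·sin(3·x)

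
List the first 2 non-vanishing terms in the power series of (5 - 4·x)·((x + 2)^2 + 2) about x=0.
30 - 4·x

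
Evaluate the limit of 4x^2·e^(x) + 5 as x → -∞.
The product is a 0·∞ indeterminate form at x → -∞.
Rewrite the product as 4x^2 / e^(-x) (an ∞/∞ form) and apply L'Hôpital, or use the standard hierarchy e^(|x|) ≫ |x^2| as x → -∞.
The indeterminate product → 0, so the limit = 5.

Final answer: 5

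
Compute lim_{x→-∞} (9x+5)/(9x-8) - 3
Evaluate the dominant behaviour as x → -∞; each term tends to a finite value or vanishes.
Limit = -2.

Final answer: -2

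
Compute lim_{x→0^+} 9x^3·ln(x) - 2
The product is a 0·∞ indeterminate form at x → 0⁺.
Rewrite the product as 9·ln(x) / x^(-3) and apply L'Hôpital, or use the standard hierarchy x^(-3) ≫ |ln x| as x → 0⁺.
The indeterminate product → 0, so the limit = -2.

Final answer: -2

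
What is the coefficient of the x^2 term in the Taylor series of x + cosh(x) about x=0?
Expand to order 2: x + cosh(x) = x^2/2 + x + 1 + O(x^3).
The coefficient of x^2 is 1/2.

Final answer: 1/2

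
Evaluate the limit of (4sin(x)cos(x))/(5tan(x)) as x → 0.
Both numerator and denominator → 0 as x → 0; this is a 0/0 indeterminate form.
Expand each to leading order near x = 0: numerator ~ 4·x, denominator ~ 5·x.
The limit of the ratio is 4/5.

Final answer: 4/5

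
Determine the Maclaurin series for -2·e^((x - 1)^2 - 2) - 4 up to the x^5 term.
26·x^5·e^(-1)/5 - 19·x^4·e^(-1)/3 + 20·x^3·e^(-1)/3 - 6·x^2·e^(-1) + 4·x·e^(-1) - 4 - 2·e^(-1)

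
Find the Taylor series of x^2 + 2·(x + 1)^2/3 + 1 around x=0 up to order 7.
5·x^2/3 + 4·x/3 + 5/3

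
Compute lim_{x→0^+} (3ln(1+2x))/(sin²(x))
Both numerator and denominator → 0 as x → 0^+; this is a 0/0 indeterminate form.
Expand each to leading order near x = 0: numerator ~ 6·x, denominator ~ x^2.
The limit of the ratio is ∞.

Final answer: ∞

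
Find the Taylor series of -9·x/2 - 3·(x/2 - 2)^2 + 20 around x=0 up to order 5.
-3·x^2/4 + 3·x/2 + 8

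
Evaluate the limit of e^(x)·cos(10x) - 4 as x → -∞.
Evaluate the dominant behaviour as x → -∞; each term tends to a finite value or vanishes.
Limit = -4.

Final answer: -4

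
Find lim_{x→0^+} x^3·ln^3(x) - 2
The product is a 0·∞ indeterminate form at x → 0⁺.
Rewrite the product as ln^3(x) / x^(-3) and apply L'Hôpital, or use the standard hierarchy x^(-3) ≫ |ln x|^3 as x → 0⁺.
The indeterminate product → 0, so the limit = -2.

Final answer: -2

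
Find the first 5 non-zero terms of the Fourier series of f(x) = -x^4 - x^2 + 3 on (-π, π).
(-44 + 8·π^2)·cos(x) + (2 - 2·π^2)·cos(2·x) + (-4/27 + 8·π^2/9)·cos(3·x) + (-π^2/2 - 1/16)·cos(4·x) - π^4/5 - π^2/3 + 3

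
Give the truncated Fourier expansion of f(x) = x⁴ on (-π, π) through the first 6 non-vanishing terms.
(48 - 8·π^2)·cos(x) + (-3 + 2·π^2)·cos(2·x) + (16/27 - 8·π^2/9)·cos(3·x) + (-3/16 + π^2/2)·cos(4·x) + (48/625 - 8·π^2/25)·cos(5·x) + π^4/5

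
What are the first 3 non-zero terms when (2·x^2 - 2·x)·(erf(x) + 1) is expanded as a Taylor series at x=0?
4·x^3/√(π) + x^2·(2 - 4/√(π)) - 2·x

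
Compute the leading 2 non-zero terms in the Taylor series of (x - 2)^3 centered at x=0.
12·x - 8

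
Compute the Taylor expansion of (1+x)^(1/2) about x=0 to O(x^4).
x^3/16 - x^2/8 + x/2 + 1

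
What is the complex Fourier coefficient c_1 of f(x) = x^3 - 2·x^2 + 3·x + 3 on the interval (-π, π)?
Compute the real Fourier coefficients first: a_1 = 8, b_1 = -6 + 2·π^2.
Then c_1 = (a_1 − i·b_1)/2 = 4 - i·π^2 + 3·i.

Final answer: 4 - i·π^2 + 3·i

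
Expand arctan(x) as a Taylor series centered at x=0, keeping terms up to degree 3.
-x^3/3 + x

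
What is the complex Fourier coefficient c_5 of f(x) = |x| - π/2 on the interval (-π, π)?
Compute the real Fourier coefficients first: a_5 = -4/(25·π), b_5 = 0.
Then c_5 = (a_5 − i·b_5)/2 = -2/(25·π).

Final answer: -2/(25·π)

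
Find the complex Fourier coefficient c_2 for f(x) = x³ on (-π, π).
Compute the real Fourier coefficients first: a_2 = 0, b_2 = 3/2 - π^2.
Then c_2 = (a_2 − i·b_2)/2 = -3·i/4 + i·π^2/2.

Final answer: -3·i/4 + i·π^2/2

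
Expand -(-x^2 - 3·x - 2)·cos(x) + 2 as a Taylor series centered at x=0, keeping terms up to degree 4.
-5·x^4/12 - 3·x^3/2 + 3·x + 4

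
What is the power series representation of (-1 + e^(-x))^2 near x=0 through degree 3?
-x^3 + x^2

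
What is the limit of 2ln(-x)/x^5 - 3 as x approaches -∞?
The quotient is an ∞/∞ indeterminate form as x → -∞.
Compare growth rates of the dominant terms (exponentials ≫ polynomials ≫ logarithms), or apply L'Hôpital's rule; the quotient → 0.
Adding the constant: 0 - 3 = -3. Limit = -3.

Final answer: -3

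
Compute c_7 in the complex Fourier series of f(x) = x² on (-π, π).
Compute the real Fourier coefficients first: a_7 = -4/49, b_7 = 0.
Then c_7 = (a_7 − i·b_7)/2 = -2/49.

Final answer: -2/49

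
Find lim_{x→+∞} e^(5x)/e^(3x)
This is an ∞/∞ indeterminate form as x → +∞.
Rewrite e^(5x)/e^(3x) = e^((5−3)x) = e^(2x); the exponent coefficient is 2 > 0 so e^(2x) → ∞.
Limit = ∞.

Final answer: ∞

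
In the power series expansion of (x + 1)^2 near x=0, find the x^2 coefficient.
Expand to order 2: (x + 1)^2 = x^2 + 2·x + 1 + O(x^3).
The coefficient of x^2 is 1.

Final answer: 1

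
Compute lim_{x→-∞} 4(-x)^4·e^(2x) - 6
The product is a 0·∞ indeterminate form at x → -∞.
Rewrite the product as 4(-x)^4 / e^(-2x) (an ∞/∞ form) and apply L'Hôpital, or use the standard hierarchy e^(2|x|) ≫ |(-x)^4| as x → -∞.
The indeterminate product → 0, so the limit = -6.

Final answer: -6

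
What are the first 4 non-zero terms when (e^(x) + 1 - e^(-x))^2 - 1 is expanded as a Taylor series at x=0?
4·x^4/3 + 2·x^3/3 + 4·x^2 + 4·x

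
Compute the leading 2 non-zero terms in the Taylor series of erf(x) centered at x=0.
-2·x^3/(3·√(π)) + 2·x/√(π)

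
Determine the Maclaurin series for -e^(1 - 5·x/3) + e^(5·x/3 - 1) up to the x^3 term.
x^3·(125·e^(-1)/162 + 125·e/162) + x^2·(-25·e/18 + 25·e^(-1)/18) + x·(5·e^(-1)/3 + 5·e/3) - e + e^(-1)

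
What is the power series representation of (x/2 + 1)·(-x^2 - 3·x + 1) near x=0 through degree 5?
-x^3/2 - 5·x^2/2 - 5·x/2 + 1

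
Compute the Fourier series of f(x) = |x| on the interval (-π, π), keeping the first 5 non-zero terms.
-4·cos(x)/π - 4·cos(3·x)/(9·π) - 4·cos(5·x)/(25·π) - 4·cos(7·x)/(49·π) + π/2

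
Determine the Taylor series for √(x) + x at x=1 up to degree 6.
2 + 3·(x - 1)/2 - (x - 1)^2/8 + (x - 1)^3/16 - 5·(x - 1)^4/128 + 7·(x - 1)^5/256 - 21·(x - 1)^6/1024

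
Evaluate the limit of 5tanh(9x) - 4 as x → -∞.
Evaluate the dominant behaviour as x → -∞; each term tends to a finite value or vanishes.
Limit = -9.

Final answer: -9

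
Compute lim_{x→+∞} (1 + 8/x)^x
As x → +∞: this is the defining limit (1 + 8/x)^x → e^8.
Limit = e^(8).

Final answer: e^(8)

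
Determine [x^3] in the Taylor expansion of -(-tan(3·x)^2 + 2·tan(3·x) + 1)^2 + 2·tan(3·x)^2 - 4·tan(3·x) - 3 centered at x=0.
Expand to order 3: -(-tan(3·x)^2 + 2·tan(3·x) + 1)^2 + 2·tan(3·x)^2 - 4·tan(3·x) - 3 = 36·x^3 - 24·x - 4 + O(x^4).
The coefficient of x^3 is 36.

Final answer: 36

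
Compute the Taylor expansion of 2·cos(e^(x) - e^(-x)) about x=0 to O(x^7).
8·x^6/15 - 4·x^2 + 2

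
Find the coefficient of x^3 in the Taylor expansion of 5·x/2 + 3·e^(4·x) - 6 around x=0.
Expand to order 3: 5·x/2 + 3·e^(4·x) - 6 = 32·x^3 + 24·x^2 + 29·x/2 - 3 + O(x^4).
The coefficient of x^3 is 32.

Final answer: 32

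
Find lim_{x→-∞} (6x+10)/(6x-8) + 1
Evaluate the dominant behaviour as x → -∞; each term tends to a finite value or vanishes.
Limit = 2.

Final answer: 2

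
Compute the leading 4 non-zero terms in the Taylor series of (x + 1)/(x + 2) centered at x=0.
x^3/16 - x^2/8 + x/4 + 1/2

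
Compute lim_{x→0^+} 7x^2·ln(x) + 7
The product is a 0·∞ indeterminate form at x → 0⁺.
Rewrite the product as 7·ln(x) / x^(-2) and apply L'Hôpital, or use the standard hierarchy x^(-2) ≫ |ln x| as x → 0⁺.
The indeterminate product → 0, so the limit = 7.

Final answer: 7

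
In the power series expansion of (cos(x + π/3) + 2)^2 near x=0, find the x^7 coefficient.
Expand to order 7: (cos(x + π/3) + 2)^2 = 17·√(3)·x^7/2520 + 7·x^6/360 - √(3)·x^5/12 - x^4/12 + 2·√(3)·x^3/3 - x^2/2 - 5·√(3)·x/2 + 25/4 + O(x^8).
The coefficient of x^7 is 17·√(3)/2520.

Final answer: 17·√(3)/2520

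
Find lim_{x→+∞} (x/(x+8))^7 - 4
As x → +∞: x/(x+8) = 1/(1 + 8/x) → 1, and the 7th power of a limit-1 base also → 1; with the additive constant, 1 - 4 = -3.
Limit = -3.

Final answer: -3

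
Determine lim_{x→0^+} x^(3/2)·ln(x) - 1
The product is a 0·∞ indeterminate form at x → 0⁺.
Rewrite the product as ln(x) / x^(-3/2) and apply L'Hôpital, or use the standard hierarchy x^(-3/2) ≫ |ln x| as x → 0⁺.
The indeterminate product → 0, so the limit = -1.

Final answer: -1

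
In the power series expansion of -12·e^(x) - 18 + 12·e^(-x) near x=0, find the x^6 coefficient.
Expand to order 6: -12·e^(x) - 18 + 12·e^(-x) = -x^5/5 - 4·x^3 - 24·x - 18 + O(x^7).
The coefficient of x^6 is 0.

Final answer: 0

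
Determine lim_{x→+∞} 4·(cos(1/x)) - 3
Evaluate the dominant behaviour as x → +∞; each term tends to a finite value or vanishes.
Limit = 1.

Final answer: 1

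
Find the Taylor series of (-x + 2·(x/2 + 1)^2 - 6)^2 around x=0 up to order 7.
x^4/4 + x^3 - 3·x^2 - 8·x + 16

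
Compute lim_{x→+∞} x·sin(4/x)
As x → +∞: let u = 4/x → 0⁺; then x·sin(4/x) = 4·sin(u)/u → 4·1 = 4.
Limit = 4.

Final answer: 4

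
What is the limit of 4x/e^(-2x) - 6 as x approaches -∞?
The quotient is an ∞/∞ indeterminate form as x → -∞.
Compare growth rates of the dominant terms (exponentials ≫ polynomials ≫ logarithms), or apply L'Hôpital's rule; the quotient → 0.
Adding the constant: 0 - 6 = -6. Limit = -6.

Final answer: -6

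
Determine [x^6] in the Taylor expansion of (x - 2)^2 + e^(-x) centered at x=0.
Expand to order 6: (x - 2)^2 + e^(-x) = x^6/720 - x^5/120 + x^4/24 - x^3/6 + 3·x^2/2 - 5·x + 5 + O(x^7).
The coefficient of x^6 is 1/720.

Final answer: 1/720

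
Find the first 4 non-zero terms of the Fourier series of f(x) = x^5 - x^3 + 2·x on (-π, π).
(-42·π^2 + 2·π^4 + 256)·sin(x) + (-π^4 - 11 + 6·π^2)·sin(2·x) + (-58·π^2/27 + 224/81 + 2·π^4/3)·sin(3·x) + (-π^4/2 - 91/64 + 9·π^2/8)·sin(4·x)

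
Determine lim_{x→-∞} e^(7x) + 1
Evaluate the dominant behaviour as x → -∞; each term tends to a finite value or vanishes.
Limit = 1.

Final answer: 1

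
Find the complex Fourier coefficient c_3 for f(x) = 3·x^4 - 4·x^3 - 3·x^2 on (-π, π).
Compute the real Fourier coefficients first: a_3 = 28/9 - 8·π^2/3, b_3 = 16/9 - 8·π^2/3.
Then c_3 = (a_3 − i·b_3)/2 = -4·π^2/3 + 14/9 - 8·i/9 + 4·i·π^2/3.

Final answer: -4·π^2/3 + 14/9 - 8·i/9 + 4·i·π^2/3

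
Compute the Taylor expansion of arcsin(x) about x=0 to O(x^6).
3·x^5/40 + x^3/6 + x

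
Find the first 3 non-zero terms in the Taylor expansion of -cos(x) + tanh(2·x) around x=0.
x^2/2 + 2·x - 1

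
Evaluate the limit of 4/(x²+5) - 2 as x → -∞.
Evaluate the dominant behaviour as x → -∞; each term tends to a finite value or vanishes.
Limit = -2.

Final answer: -2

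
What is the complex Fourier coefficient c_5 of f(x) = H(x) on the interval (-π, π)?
Compute the real Fourier coefficients first: a_5 = 0, b_5 = 2/(5·π).
Then c_5 = (a_5 − i·b_5)/2 = -i/(5·π).

Final answer: -i/(5·π)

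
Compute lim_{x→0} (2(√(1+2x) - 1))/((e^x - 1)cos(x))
Both numerator and denominator → 0 as x → 0; this is a 0/0 indeterminate form.
Expand each to leading order near x = 0: numerator ~ 2·x, denominator ~ x.
The limit of the ratio is 2.

Final answer: 2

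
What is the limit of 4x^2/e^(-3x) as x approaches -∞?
This is an ∞/∞ indeterminate form as x → -∞.
Compare growth rates of the dominant terms (exponentials ≫ polynomials ≫ logarithms), or apply L'Hôpital's rule; the quotient → 0.
Limit = 0.

Final answer: 0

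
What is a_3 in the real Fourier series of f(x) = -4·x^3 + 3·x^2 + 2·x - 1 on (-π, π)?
a_3 = (1/π) ∫_{-π}^{π} f(x)·cos(3x) dx.
Evaluate the integral (use parity and integration by parts as needed): a_3 = -4/3.

Final answer: -4/3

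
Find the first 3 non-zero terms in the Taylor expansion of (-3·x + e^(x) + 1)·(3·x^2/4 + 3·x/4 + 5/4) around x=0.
5·x^2/8 - x + 5/2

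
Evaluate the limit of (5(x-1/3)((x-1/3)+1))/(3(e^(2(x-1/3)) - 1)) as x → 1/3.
Both numerator and denominator → 0 as x → 1/3; this is a 0/0 indeterminate form.
Expand each to leading order near x = 1/3: numerator ~ 5·(x - 1/3), denominator ~ 6·(x - 1/3).
The limit of the ratio is 5/6.

Final answer: 5/6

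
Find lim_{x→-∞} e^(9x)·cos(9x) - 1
Evaluate the dominant behaviour as x → -∞; each term tends to a finite value or vanishes.
Limit = -1.

Final answer: -1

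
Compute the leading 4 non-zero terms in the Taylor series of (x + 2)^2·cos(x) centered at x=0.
-2·x^3 - x^2 + 4·x + 4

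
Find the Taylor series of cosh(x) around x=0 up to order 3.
x^2/2 + 1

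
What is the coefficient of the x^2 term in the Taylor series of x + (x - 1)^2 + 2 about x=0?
Expand to order 2: x + (x - 1)^2 + 2 = x^2 - x + 3 + O(x^3).
The coefficient of x^2 is 1.

Final answer: 1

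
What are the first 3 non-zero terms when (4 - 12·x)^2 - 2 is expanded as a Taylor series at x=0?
144·x^2 - 96·x + 14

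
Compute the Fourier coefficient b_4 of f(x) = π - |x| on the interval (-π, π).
b_4 = (1/π) ∫_{-π}^{π} f(x)·sin(4x) dx.
Evaluate the integral (use parity and integration by parts as needed): b_4 = 0.

Final answer: 0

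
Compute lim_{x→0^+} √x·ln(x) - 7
The product is a 0·∞ indeterminate form at x → 0⁺.
Rewrite the product as ln(x) / x^(-1/2) and apply L'Hôpital, or use the standard hierarchy x^(-1/2) ≫ |ln x| as x → 0⁺.
The indeterminate product → 0, so the limit = -7.

Final answer: -7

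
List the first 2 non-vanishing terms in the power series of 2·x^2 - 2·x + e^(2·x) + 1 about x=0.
4·x^2 + 2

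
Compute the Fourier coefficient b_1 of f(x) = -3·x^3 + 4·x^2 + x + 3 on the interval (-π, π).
b_1 = (1/π) ∫_{-π}^{π} f(x)·sin(1x) dx.
Evaluate the integral (use parity and integration by parts as needed): b_1 = 38 - 6·π^2.

Final answer: 38 - 6·π^2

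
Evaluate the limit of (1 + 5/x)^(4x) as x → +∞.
As x → +∞: write (1 + 5/x)^(4x) = ((1 + 5/x)^x)^4 → (e^5)^4 = e^20.
Limit = e^(20).

Final answer: e^(20)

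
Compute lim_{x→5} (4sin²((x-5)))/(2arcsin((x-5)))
Both numerator and denominator → 0 as x → 5; this is a 0/0 indeterminate form.
Expand each to leading order near x = 5: numerator ~ 4·(x - 5)^2, denominator ~ 2·(x - 5).
The limit of the ratio is 0.

Final answer: 0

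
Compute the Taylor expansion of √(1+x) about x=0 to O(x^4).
x^3/16 - x^2/8 + x/2 + 1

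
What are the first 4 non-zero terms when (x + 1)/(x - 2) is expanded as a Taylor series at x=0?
-3·x^3/16 - 3·x^2/8 - 3·x/4 - 1/2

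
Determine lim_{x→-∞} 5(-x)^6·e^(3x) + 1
The product is a 0·∞ indeterminate form at x → -∞.
Rewrite the product as 5(-x)^6 / e^(-3x) (an ∞/∞ form) and apply L'Hôpital, or use the standard hierarchy e^(3|x|) ≫ |(-x)^6| as x → -∞.
The indeterminate product → 0, so the limit = 1.

Final answer: 1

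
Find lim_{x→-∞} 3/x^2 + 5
Evaluate the dominant behaviour as x → -∞; each term tends to a finite value or vanishes.
Limit = 5.

Final answer: 5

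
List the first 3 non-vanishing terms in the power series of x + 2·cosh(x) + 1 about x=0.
x^2 + x + 3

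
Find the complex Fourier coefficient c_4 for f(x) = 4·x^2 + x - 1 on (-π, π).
Compute the real Fourier coefficients first: a_4 = 1, b_4 = -1/2.
Then c_4 = (a_4 − i·b_4)/2 = 1/2 + i/4.

Final answer: 1/2 + i/4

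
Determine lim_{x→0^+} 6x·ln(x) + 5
The product is a 0·∞ indeterminate form at x → 0⁺.
Rewrite the product as 6·ln(x) / x^(-1) and apply L'Hôpital, or use the standard hierarchy x^(-1) ≫ |ln x| as x → 0⁺.
The indeterminate product → 0, so the limit = 5.

Final answer: 5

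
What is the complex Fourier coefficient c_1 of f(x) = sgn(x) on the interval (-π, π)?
Compute the real Fourier coefficients first: a_1 = 0, b_1 = 4/π.
Then c_1 = (a_1 − i·b_1)/2 = -2·i/π.

Final answer: -2·i/π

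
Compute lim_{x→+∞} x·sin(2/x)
As x → +∞: let u = 2/x → 0⁺; then x·sin(2/x) = 2·sin(u)/u → 2·1 = 2.
Limit = 2.

Final answer: 2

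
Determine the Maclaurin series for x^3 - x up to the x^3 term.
x^3 - x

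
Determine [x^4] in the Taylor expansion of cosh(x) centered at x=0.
Expand to order 4: cosh(x) = x^4/24 + x^2/2 + 1 + O(x^5).
The coefficient of x^4 is 1/24.

Final answer: 1/24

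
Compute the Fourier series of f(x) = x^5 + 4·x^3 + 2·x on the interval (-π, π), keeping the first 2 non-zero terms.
(-32·π^2 + 2·π^4 + 196)·sin(x) + (-π^4 - 7/2 + π^2)·sin(2·x)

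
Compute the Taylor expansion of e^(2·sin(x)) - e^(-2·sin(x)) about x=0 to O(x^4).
2·x^3 + 4·x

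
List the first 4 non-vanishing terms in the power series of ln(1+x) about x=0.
-x^4/4 + x^3/3 - x^2/2 + x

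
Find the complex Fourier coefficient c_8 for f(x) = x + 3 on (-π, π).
Compute the real Fourier coefficients first: a_8 = 0, b_8 = -1/4.
Then c_8 = (a_8 − i·b_8)/2 = i/8.

Final answer: i/8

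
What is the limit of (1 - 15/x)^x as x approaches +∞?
As x → +∞: this is the defining limit (1 - 15/x)^x → e^(-15).
Limit = e^(-15).

Final answer: e^(-15)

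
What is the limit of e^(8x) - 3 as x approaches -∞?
Evaluate the dominant behaviour as x → -∞; each term tends to a finite value or vanishes.
Limit = -3.

Final answer: -3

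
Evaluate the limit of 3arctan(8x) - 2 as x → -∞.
Evaluate the dominant behaviour as x → -∞; each term tends to a finite value or vanishes.
Limit = -3·π/2 - 2.

Final answer: -3·π/2 - 2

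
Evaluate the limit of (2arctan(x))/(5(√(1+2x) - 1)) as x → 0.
Both numerator and denominator → 0 as x → 0; this is a 0/0 indeterminate form.
Expand each to leading order near x = 0: numerator ~ 2·x, denominator ~ 5·x.
The limit of the ratio is 2/5.

Final answer: 2/5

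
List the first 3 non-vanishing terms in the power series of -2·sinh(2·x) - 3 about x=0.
-8·x^3/3 - 4·x - 3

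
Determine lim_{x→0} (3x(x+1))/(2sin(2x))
Both numerator and denominator → 0 as x → 0; this is a 0/0 indeterminate form.
Expand each to leading order near x = 0: numerator ~ 3·x, denominator ~ 4·x.
The limit of the ratio is 3/4.

Final answer: 3/4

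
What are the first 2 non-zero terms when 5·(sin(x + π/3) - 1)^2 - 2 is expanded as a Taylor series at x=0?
x·(-5 + 5·√(3)/2) - 2 + 5·(-1 + √(3)/2)^2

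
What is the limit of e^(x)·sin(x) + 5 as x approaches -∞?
Evaluate the dominant behaviour as x → -∞; each term tends to a finite value or vanishes.
Limit = 5.

Final answer: 5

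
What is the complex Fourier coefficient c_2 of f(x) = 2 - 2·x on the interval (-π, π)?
Compute the real Fourier coefficients first: a_2 = 0, b_2 = 2.
Then c_2 = (a_2 − i·b_2)/2 = -i.

Final answer: -i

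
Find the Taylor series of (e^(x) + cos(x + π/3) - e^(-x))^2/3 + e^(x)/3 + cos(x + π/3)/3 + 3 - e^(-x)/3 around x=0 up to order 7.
x^7·(1/840 + 13·√(3)/6048) + x^6·(-17/4320 + (1/30 - √(3)/120)·(4 - √(3))/6 + (√(3)/6 + 2/3)^2/12) + x^5·(-17·√(3)/720 - 1/60) + x^4·(5/144 + (4 - √(3))·(√(3)/6 + 2/3)/6) + x^3·(-1/9 + 5·√(3)/36) + x^2·(-1/6 + (4 - √(3))^2/12) + x·(4/3 - √(3)/3) + 13/4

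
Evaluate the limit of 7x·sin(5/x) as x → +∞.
As x → +∞: let u = 5/x → 0⁺; then 7·x·sin(5/x) = 7·5·sin(u)/u → 7·5·1 = 35.
Limit = 35.

Final answer: 35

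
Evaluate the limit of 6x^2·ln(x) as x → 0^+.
This is a 0·∞ indeterminate form at x → 0⁺.
Rewrite the product as 6·ln(x) / x^(-2) and apply L'Hôpital, or use the standard hierarchy x^(-2) ≫ |ln x| as x → 0⁺.
The indeterminate product → 0, so the limit = 0.

Final answer: 0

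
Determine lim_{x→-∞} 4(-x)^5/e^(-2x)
This is an ∞/∞ indeterminate form as x → -∞.
Compare growth rates of the dominant terms (exponentials ≫ polynomials ≫ logarithms), or apply L'Hôpital's rule; the quotient → 0.
Limit = 0.

Final answer: 0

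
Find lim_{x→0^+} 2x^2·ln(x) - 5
The product is a 0·∞ indeterminate form at x → 0⁺.
Rewrite the product as 2·ln(x) / x^(-2) and apply L'Hôpital, or use the standard hierarchy x^(-2) ≫ |ln x| as x → 0⁺.
The indeterminate product → 0, so the limit = -5.

Final answer: -5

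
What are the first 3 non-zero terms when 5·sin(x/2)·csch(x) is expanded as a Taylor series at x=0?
155·x^4/2304 - 25·x^2/48 + 5/2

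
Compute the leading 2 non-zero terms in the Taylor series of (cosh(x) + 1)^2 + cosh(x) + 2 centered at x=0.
5·x^2/2 + 7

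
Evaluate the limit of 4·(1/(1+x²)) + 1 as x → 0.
Direct substitution at x = 0 gives 5.

Final answer: 5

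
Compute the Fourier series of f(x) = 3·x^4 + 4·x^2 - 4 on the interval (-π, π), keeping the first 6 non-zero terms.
(128 - 24·π^2)·cos(x) + (-5 + 6·π^2)·cos(2·x) - 8·π^2·cos(3·x)/3 + (7/16 + 3·π^2/2)·cos(4·x) + (-24·π^2/25 - 256/625)·cos(5·x) - 4 + 4·π^2/3 + 3·π^4/5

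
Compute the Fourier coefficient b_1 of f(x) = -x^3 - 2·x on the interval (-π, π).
b_1 = (1/π) ∫_{-π}^{π} f(x)·sin(1x) dx.
Evaluate the integral (use parity and integration by parts as needed): b_1 = 8 - 2·π^2.

Final answer: 8 - 2·π^2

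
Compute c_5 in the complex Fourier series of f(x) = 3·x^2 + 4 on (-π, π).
Compute the real Fourier coefficients first: a_5 = -12/25, b_5 = 0.
Then c_5 = (a_5 − i·b_5)/2 = -6/25.

Final answer: -6/25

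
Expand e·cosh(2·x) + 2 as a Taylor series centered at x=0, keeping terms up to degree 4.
2·e·x^4/3 + 2·e·x^2 + 2 + e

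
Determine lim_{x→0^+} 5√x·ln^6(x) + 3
The product is a 0·∞ indeterminate form at x → 0⁺.
Rewrite the product as 5·ln^6(x) / x^(-1/2) and apply L'Hôpital, or use the standard hierarchy x^(-1/2) ≫ |ln x|^6 as x → 0⁺.
The indeterminate product → 0, so the limit = 3.

Final answer: 3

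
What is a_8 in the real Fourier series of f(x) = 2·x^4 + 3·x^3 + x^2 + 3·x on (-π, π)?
a_8 = (1/π) ∫_{-π}^{π} f(x)·cos(8x) dx.
Evaluate the integral (use parity and integration by parts as needed): a_8 = 5/128 + π^2/4.

Final answer: 5/128 + π^2/4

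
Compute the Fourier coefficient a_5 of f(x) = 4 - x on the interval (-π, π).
a_5 = (1/π) ∫_{-π}^{π} f(x)·cos(5x) dx.
Evaluate the integral (use parity and integration by parts as needed): a_5 = 0.

Final answer: 0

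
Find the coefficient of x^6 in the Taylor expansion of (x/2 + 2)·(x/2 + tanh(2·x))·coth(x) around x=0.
Expand to order 6: (x/2 + 2)·(x/2 + tanh(2·x))·coth(x) = -10246·x^6/945 + 299·x^5/180 + 299·x^4/45 - 11·x^3/12 - 11·x^2/3 + 5·x/4 + 5 + O(x^7).
The coefficient of x^6 is -10246/945.

Final answer: -10246/945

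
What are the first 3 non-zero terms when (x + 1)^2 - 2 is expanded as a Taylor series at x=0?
x^2 + 2·x - 1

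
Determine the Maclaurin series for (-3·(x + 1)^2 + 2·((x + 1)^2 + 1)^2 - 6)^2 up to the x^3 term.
244·x^3 + 74·x^2 - 20·x + 1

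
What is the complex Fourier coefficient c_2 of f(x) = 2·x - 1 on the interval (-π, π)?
Compute the real Fourier coefficients first: a_2 = 0, b_2 = -2.
Then c_2 = (a_2 − i·b_2)/2 = i.

Final answer: i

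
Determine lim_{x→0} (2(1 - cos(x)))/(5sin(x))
Both numerator and denominator → 0 as x → 0; this is a 0/0 indeterminate form.
Expand each to leading order near x = 0: numerator ~ x^2, denominator ~ 5·x.
The limit of the ratio is 0.

Final answer: 0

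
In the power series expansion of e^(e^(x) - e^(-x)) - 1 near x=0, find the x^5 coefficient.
Expand to order 5: e^(e^(x) - e^(-x)) - 1 = 19·x^5/20 + 4·x^4/3 + 5·x^3/3 + 2·x^2 + 2·x + O(x^6).
The coefficient of x^5 is 19/20.

Final answer: 19/20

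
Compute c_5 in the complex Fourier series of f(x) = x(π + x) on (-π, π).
Compute the real Fourier coefficients first: a_5 = -4/25, b_5 = 2·π/5.
Then c_5 = (a_5 − i·b_5)/2 = -2/25 - i·π/5.

Final answer: -2/25 - i·π/5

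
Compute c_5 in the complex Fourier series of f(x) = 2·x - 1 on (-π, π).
Compute the real Fourier coefficients first: a_5 = 0, b_5 = 4/5.
Then c_5 = (a_5 − i·b_5)/2 = -2·i/5.

Final answer: -2·i/5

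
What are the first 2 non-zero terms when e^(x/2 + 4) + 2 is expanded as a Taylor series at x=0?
x·e^(4)/2 + 2 + e^(4)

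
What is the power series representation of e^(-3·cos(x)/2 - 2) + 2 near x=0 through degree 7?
49·x^6·e^(-7/2)/1920 + 7·x^4·e^(-7/2)/32 + 3·x^2·e^(-7/2)/4 + e^(-7/2) + 2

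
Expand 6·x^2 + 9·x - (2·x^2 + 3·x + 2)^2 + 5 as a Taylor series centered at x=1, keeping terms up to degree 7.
-29 - 77·(x - 1) - 71·(x - 1)^2 - 28·(x - 1)^3 - 4·(x - 1)^4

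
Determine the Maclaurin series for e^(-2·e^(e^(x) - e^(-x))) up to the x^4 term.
-8·x^4·e^(-2)/3 + 2·x^3·e^(-2) + 4·x^2·e^(-2) - 4·x·e^(-2) + e^(-2)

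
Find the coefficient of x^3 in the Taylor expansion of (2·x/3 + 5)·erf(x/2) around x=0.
Expand to order 3: (2·x/3 + 5)·erf(x/2) = -5·x^3/(12·√(π)) + 2·x^2/(3·√(π)) + 5·x/√(π) + O(x^4).
The coefficient of x^3 is -5/(12·√(π)).

Final answer: -5/(12·√(π))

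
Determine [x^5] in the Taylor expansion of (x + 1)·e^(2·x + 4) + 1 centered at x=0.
Expand to order 5: (x + 1)·e^(2·x + 4) + 1 = 14·x^5·e^(4)/15 + 2·x^4·e^(4) + 10·x^3·e^(4)/3 + 4·x^2·e^(4) + 3·x·e^(4) + 1 + e^(4) + O(x^6).
The coefficient of x^5 is 14·e^(4)/15.

Final answer: 14·e^(4)/15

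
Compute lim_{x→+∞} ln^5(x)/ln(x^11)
This is an ∞/∞ indeterminate form as x → +∞.
Write ln(x^11) = 11·ln(x), reducing the quotient to ln^4(x)/11 → ∞.
Limit = ∞.

Final answer: ∞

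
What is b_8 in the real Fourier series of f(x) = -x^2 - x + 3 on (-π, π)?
b_8 = (1/π) ∫_{-π}^{π} f(x)·sin(8x) dx.
Evaluate the integral (use parity and integration by parts as needed): b_8 = 1/4.

Final answer: 1/4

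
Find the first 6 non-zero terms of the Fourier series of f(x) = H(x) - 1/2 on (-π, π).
2·sin(x)/π + 2·sin(3·x)/(3·π) + 2·sin(5·x)/(5·π) + 2·sin(7·x)/(7·π) + 2·sin(9·x)/(9·π) + 2·sin(11·x)/(11·π)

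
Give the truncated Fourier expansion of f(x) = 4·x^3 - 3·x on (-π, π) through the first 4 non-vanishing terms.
(-54 + 8·π^2)·sin(x) + (9 - 4·π^2)·sin(2·x) + (-34/9 + 8·π^2/3)·sin(3·x) + (9/4 - 2·π^2)·sin(4·x)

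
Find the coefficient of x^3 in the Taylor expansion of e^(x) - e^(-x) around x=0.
Expand to order 3: e^(x) - e^(-x) = x^3/3 + 2·x + O(x^4).
The coefficient of x^3 is 1/3.

Final answer: 1/3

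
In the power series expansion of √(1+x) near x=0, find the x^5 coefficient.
Expand to order 5: √(1+x) = 7·x^5/256 - 5·x^4/128 + x^3/16 - x^2/8 + x/2 + 1 + O(x^6).
The coefficient of x^5 is 7/256.

Final answer: 7/256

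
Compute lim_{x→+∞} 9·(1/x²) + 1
Evaluate the dominant behaviour as x → +∞; each term tends to a finite value or vanishes.
Limit = 1.

Final answer: 1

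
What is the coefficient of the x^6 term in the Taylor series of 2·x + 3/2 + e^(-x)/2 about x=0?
Expand to order 6: 2·x + 3/2 + e^(-x)/2 = x^6/1440 - x^5/240 + x^4/48 - x^3/12 + x^2/4 + 3·x/2 + 2 + O(x^7).
The coefficient of x^6 is 1/1440.

Final answer: 1/1440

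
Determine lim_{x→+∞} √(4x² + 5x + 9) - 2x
As x → +∞: multiply by the conjugate to get (5x+9)/(√(4x²+5x+9)+2x); the denominator ~ 4x, so the limit is 5/4.
Limit = 5/4.

Final answer: 5/4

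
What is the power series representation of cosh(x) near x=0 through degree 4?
x^4/24 + x^2/2 + 1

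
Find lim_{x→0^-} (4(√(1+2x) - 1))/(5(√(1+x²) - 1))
Both numerator and denominator → 0 as x → 0^-; this is a 0/0 indeterminate form.
Expand each to leading order near x = 0: numerator ~ 4·x, denominator ~ 5·x^2/2.
The limit of the ratio is -∞.

Final answer: -∞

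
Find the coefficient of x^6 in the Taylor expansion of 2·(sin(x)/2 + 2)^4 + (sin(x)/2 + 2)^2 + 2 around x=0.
Expand to order 6: 2·(sin(x)/2 + 2)^4 + (sin(x)/2 + 2)^2 + 2 = 83·x^6/180 - 43·x^5/60 - 95·x^4/24 - 11·x^3/3 + 49·x^2/4 + 34·x + 38 + O(x^7).
The coefficient of x^6 is 83/180.

Final answer: 83/180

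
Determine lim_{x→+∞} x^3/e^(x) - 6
The quotient is an ∞/∞ indeterminate form as x → +∞.
The exponential denominator e^(x) dominates the polynomial numerator (e^x ≫ x^3 as x → ∞), so the quotient → 0.
Adding the constant: 0 - 6 = -6. Limit = -6.

Final answer: -6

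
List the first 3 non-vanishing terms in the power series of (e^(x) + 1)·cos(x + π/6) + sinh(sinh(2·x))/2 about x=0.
x^2·(-1/2 - √(3)/4) + √(3)·x/2 + √(3)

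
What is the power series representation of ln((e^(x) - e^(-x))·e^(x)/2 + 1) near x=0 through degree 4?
-x^4/12 + x^2/2 + x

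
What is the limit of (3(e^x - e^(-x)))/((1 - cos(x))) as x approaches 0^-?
Both numerator and denominator → 0 as x → 0^-; this is a 0/0 indeterminate form.
Expand each to leading order near x = 0: numerator ~ 6·x, denominator ~ x^2/2.
The limit of the ratio is -∞.

Final answer: -∞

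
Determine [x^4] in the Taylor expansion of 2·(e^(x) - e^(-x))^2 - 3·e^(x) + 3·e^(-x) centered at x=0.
Expand to order 4: 2·(e^(x) - e^(-x))^2 - 3·e^(x) + 3·e^(-x) = 8·x^4/3 - x^3 + 8·x^2 - 6·x + O(x^5).
The coefficient of x^4 is 8/3.

Final answer: 8/3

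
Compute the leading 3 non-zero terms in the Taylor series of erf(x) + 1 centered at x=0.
-2·x^3/(3·√(π)) + 2·x/√(π) + 1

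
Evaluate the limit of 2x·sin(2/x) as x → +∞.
As x → +∞: let u = 2/x → 0⁺; then 2·x·sin(2/x) = 2·2·sin(u)/u → 2·2·1 = 4.
Limit = 4.

Final answer: 4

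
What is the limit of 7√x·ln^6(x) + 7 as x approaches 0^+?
The product is a 0·∞ indeterminate form at x → 0⁺.
Rewrite the product as 7·ln^6(x) / x^(-1/2) and apply L'Hôpital, or use the standard hierarchy x^(-1/2) ≫ |ln x|^6 as x → 0⁺.
The indeterminate product → 0, so the limit = 7.

Final answer: 7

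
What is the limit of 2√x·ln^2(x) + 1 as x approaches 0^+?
The product is a 0·∞ indeterminate form at x → 0⁺.
Rewrite the product as 2·ln^2(x) / x^(-1/2) and apply L'Hôpital, or use the standard hierarchy x^(-1/2) ≫ |ln x|^2 as x → 0⁺.
The indeterminate product → 0, so the limit = 1.

Final answer: 1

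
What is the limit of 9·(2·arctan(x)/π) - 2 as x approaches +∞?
Evaluate the dominant behaviour as x → +∞; each term tends to a finite value or vanishes.
Limit = 7.

Final answer: 7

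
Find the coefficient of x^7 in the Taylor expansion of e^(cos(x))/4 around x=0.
Expand to order 7: e^(cos(x))/4 = -31·e·x^6/2880 + e·x^4/24 - e·x^2/8 + e/4 + O(x^8).
The coefficient of x^7 is 0.

Final answer: 0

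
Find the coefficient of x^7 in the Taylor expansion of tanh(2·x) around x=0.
Expand to order 7: tanh(2·x) = -2176·x^7/315 + 64·x^5/15 - 8·x^3/3 + 2·x + O(x^8).
The coefficient of x^7 is -2176/315.

Final answer: -2176/315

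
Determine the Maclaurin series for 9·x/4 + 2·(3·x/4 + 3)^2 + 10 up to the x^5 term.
9·x^2/8 + 45·x/4 + 28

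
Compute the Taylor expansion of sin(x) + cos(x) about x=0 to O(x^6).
x^5/120 + x^4/24 - x^3/6 - x^2/2 + x + 1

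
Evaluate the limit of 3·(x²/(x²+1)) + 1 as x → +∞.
Evaluate the dominant behaviour as x → +∞; each term tends to a finite value or vanishes.
Limit = 4.

Final answer: 4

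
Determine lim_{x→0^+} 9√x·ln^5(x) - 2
The product is a 0·∞ indeterminate form at x → 0⁺.
Rewrite the product as 9·ln^5(x) / x^(-1/2) and apply L'Hôpital, or use the standard hierarchy x^(-1/2) ≫ |ln x|^5 as x → 0⁺.
The indeterminate product → 0, so the limit = -2.

Final answer: -2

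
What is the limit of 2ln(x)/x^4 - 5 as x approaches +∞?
The quotient is an ∞/∞ indeterminate form as x → +∞.
The polynomial denominator x^4 dominates the logarithmic numerator (any positive power of x ≫ ln(x) as x → ∞), so the quotient → 0.
Adding the constant: 0 - 5 = -5. Limit = -5.

Final answer: -5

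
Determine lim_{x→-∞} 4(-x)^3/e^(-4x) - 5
The quotient is an ∞/∞ indeterminate form as x → -∞.
Compare growth rates of the dominant terms (exponentials ≫ polynomials ≫ logarithms), or apply L'Hôpital's rule; the quotient → 0.
Adding the constant: 0 - 5 = -5. Limit = -5.

Final answer: -5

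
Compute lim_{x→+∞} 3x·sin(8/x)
As x → +∞: let u = 8/x → 0⁺; then 3·x·sin(8/x) = 3·8·sin(u)/u → 3·8·1 = 24.
Limit = 24.

Final answer: 24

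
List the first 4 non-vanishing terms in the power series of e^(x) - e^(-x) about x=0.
x^7/2520 + x^5/60 + x^3/3 + 2·x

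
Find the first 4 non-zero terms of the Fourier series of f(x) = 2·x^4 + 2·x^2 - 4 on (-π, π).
(88 - 16·π^2)·cos(x) + (-4 + 4·π^2)·cos(2·x) + (8/27 - 16·π^2/9)·cos(3·x) - 4 + 2·π^2/3 + 2·π^4/5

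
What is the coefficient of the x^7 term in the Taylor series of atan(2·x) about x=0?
Expand to order 7: atan(2·x) = -128·x^7/7 + 32·x^5/5 - 8·x^3/3 + 2·x + O(x^8).
The coefficient of x^7 is -128/7.

Final answer: -128/7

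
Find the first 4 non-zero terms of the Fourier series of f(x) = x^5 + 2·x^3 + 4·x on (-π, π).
(-36·π^2 + 2·π^4 + 224)·sin(x) + (-π^4 - 17/2 + 3·π^2)·sin(2·x) + (-4·π^2/27 + 224/81 + 2·π^4/3)·sin(3·x) + (-π^4/2 - 3·π^2/8 - 119/64)·sin(4·x)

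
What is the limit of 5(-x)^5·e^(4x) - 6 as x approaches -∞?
The product is a 0·∞ indeterminate form at x → -∞.
Rewrite the product as 5(-x)^5 / e^(-4x) (an ∞/∞ form) and apply L'Hôpital, or use the standard hierarchy e^(4|x|) ≫ |(-x)^5| as x → -∞.
The indeterminate product → 0, so the limit = -6.

Final answer: -6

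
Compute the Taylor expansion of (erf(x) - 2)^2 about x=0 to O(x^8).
4·x^7/(21·√(π)) + 56·x^6/(45·π) - 4·x^5/(5·√(π)) - 8·x^4/(3·π) + 8·x^3/(3·√(π)) + 4·x^2/π - 8·x/√(π) + 4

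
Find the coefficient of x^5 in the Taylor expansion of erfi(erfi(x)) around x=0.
Expand to order 5: erfi(erfi(x)) = x^5·(2/(5·π) + 32/(5·π^3) + 16/(3·π^2)) + x^3·(4/(3·π) + 16/(3·π^2)) + 4·x/π + O(x^6).
The coefficient of x^5 is 2/(5·π) + 32/(5·π^3) + 16/(3·π^2).

Final answer: 2/(5·π) + 32/(5·π^3) + 16/(3·π^2)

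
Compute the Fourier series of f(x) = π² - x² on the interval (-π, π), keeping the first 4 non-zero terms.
4·cos(x) - cos(2·x) + 4·cos(3·x)/9 + 2·π^2/3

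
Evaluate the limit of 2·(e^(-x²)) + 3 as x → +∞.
Evaluate the dominant behaviour as x → +∞; each term tends to a finite value or vanishes.
Limit = 3.

Final answer: 3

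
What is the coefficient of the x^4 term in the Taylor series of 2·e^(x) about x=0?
Expand to order 4: 2·e^(x) = x^4/12 + x^3/3 + x^2 + 2·x + 2 + O(x^5).
The coefficient of x^4 is 1/12.

Final answer: 1/12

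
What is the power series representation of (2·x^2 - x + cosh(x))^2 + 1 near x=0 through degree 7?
-x^7/360 + 19·x^6/90 - x^5/12 + 19·x^4/3 - 5·x^3 + 6·x^2 - 2·x + 2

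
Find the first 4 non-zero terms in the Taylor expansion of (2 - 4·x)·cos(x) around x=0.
2·x^3 - x^2 - 4·x + 2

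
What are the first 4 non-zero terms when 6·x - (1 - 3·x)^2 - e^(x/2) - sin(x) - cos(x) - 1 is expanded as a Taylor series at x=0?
7·x^3/48 - 69·x^2/8 + 21·x/2 - 4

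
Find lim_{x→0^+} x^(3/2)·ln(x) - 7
The product is a 0·∞ indeterminate form at x → 0⁺.
Rewrite the product as ln(x) / x^(-3/2) and apply L'Hôpital, or use the standard hierarchy x^(-3/2) ≫ |ln x| as x → 0⁺.
The indeterminate product → 0, so the limit = -7.

Final answer: -7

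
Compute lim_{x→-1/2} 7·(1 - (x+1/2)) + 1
Direct substitution at x = -1/2 gives 8.

Final answer: 8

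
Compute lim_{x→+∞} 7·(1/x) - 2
Evaluate the dominant behaviour as x → +∞; each term tends to a finite value or vanishes.
Limit = -2.

Final answer: -2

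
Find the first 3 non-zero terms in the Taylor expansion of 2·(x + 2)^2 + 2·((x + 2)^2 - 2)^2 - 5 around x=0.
42·x^2 + 40·x + 11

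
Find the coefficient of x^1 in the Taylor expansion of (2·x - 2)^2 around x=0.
Expand to order 1: (2·x - 2)^2 = 4 - 8·x + O(x^2).
The coefficient of x^1 is -8.

Final answer: -8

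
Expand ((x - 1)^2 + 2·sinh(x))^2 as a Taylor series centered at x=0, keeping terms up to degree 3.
2·x^3/3 + 2·x^2 + 1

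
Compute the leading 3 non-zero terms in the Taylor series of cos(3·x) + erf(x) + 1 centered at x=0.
-9·x^2/2 + 2·x/√(π) + 2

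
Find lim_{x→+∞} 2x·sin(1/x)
As x → +∞: let u = 1/x → 0⁺; then 2·x·sin(1/x) = 2·1·sin(u)/u → 2·1·1 = 2.
Limit = 2.

Final answer: 2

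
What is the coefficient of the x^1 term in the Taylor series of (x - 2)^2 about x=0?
Expand to order 1: (x - 2)^2 = 4 - 4·x + O(x^2).
The coefficient of x^1 is -4.

Final answer: -4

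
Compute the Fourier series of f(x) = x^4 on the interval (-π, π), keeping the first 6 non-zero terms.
(48 - 8·π^2)·cos(x) + (-3 + 2·π^2)·cos(2·x) + (16/27 - 8·π^2/9)·cos(3·x) + (-3/16 + π^2/2)·cos(4·x) + (48/625 - 8·π^2/25)·cos(5·x) + π^4/5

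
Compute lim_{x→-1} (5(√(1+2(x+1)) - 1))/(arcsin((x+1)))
Both numerator and denominator → 0 as x → -1; this is a 0/0 indeterminate form.
Expand each to leading order near x = -1: numerator ~ 5·(x + 1), denominator ~ (x + 1).
The limit of the ratio is 5.

Final answer: 5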